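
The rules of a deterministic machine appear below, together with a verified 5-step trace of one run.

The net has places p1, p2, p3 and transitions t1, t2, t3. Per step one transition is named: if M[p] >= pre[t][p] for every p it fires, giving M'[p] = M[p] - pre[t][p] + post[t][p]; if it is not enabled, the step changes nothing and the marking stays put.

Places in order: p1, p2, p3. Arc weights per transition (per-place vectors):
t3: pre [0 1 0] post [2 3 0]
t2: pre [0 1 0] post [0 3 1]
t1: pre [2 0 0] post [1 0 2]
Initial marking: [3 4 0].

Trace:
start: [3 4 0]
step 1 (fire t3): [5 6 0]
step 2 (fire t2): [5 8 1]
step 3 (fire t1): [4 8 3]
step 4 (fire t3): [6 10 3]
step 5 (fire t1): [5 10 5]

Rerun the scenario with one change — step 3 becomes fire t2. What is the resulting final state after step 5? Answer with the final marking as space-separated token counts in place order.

6 12 4

(re-executing from step 3 with the substitution; state before step 3: [5 8 1])
step 3 (fire t2): [5 10 2]
step 4 (fire t3): [7 12 2]
step 5 (fire t1): [6 12 4]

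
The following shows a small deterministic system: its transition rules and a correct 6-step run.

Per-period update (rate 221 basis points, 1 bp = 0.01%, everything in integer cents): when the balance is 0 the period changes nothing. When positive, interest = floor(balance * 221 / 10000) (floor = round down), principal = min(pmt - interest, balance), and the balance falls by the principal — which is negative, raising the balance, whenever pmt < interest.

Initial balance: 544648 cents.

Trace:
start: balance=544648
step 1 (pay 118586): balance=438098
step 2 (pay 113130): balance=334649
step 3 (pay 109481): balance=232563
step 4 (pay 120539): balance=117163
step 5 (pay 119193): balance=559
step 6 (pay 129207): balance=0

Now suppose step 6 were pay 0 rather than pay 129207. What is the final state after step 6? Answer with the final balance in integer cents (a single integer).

571

(re-executing from step 6 with the substitution; state before step 6: balance=559)
step 6 (pay 0): balance=571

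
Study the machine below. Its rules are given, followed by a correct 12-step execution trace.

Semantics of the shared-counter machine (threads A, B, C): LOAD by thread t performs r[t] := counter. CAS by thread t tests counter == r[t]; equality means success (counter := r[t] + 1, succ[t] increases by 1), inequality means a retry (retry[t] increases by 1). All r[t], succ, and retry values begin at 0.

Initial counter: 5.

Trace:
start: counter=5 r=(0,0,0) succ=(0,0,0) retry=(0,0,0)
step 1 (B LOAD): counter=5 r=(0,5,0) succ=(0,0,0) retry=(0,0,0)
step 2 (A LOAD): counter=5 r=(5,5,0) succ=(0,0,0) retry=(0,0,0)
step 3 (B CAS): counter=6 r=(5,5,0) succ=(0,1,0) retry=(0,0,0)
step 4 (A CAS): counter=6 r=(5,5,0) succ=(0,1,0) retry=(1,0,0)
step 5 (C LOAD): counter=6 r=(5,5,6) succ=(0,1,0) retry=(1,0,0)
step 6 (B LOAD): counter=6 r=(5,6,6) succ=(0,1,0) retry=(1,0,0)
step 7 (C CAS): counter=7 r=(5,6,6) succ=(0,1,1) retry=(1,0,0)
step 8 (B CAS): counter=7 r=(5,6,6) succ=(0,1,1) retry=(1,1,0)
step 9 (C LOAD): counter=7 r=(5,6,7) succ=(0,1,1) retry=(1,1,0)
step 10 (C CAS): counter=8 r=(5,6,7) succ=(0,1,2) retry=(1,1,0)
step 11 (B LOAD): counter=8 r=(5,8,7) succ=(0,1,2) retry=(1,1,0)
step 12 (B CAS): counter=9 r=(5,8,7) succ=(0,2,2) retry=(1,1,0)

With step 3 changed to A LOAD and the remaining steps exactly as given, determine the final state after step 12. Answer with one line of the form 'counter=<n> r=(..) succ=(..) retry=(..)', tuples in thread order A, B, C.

(re-executing from step 3 with the substitution; state before step 3: counter=5 r=(5,5,0) succ=(0,0,0) retry=(0,0,0))
step 3 (A LOAD): counter=5 r=(5,5,0) succ=(0,0,0) retry=(0,0,0)
step 4 (A CAS): counter=6 r=(5,5,0) succ=(1,0,0) retry=(0,0,0)
step 5 (C LOAD): counter=6 r=(5,5,6) succ=(1,0,0) retry=(0,0,0)
step 6 (B LOAD): counter=6 r=(5,6,6) succ=(1,0,0) retry=(0,0,0)
step 7 (C CAS): counter=7 r=(5,6,6) succ=(1,0,1) retry=(0,0,0)
step 8 (B CAS): counter=7 r=(5,6,6) succ=(1,0,1) retry=(0,1,0)
step 9 (C LOAD): counter=7 r=(5,6,7) succ=(1,0,1) retry=(0,1,0)
step 10 (C CAS): counter=8 r=(5,6,7) succ=(1,0,2) retry=(0,1,0)
step 11 (B LOAD): counter=8 r=(5,8,7) succ=(1,0,2) retry=(0,1,0)
step 12 (B CAS): counter=9 r=(5,8,7) succ=(1,1,2) retry=(0,1,0)

counter=9 r=(5,8,7) succ=(1,1,2) retry=(0,1,0)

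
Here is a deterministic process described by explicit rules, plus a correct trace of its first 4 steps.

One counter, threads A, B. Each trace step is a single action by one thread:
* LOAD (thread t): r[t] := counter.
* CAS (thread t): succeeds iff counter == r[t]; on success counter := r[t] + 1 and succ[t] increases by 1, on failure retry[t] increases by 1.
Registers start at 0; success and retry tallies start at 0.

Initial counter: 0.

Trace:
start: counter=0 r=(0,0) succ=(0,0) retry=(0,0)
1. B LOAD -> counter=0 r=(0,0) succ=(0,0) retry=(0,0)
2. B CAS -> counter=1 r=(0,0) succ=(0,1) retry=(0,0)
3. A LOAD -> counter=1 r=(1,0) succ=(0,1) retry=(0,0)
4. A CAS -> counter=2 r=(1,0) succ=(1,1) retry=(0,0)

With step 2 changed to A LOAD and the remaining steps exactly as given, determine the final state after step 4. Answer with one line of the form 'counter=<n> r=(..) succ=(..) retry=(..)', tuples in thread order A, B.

counter=1 r=(0,0) succ=(1,0) retry=(0,0)

(re-executing from step 2 with the substitution; state before step 2: counter=0 r=(0,0) succ=(0,0) retry=(0,0))
2. A LOAD -> counter=0 r=(0,0) succ=(0,0) retry=(0,0)
3. A LOAD -> counter=0 r=(0,0) succ=(0,0) retry=(0,0)
4. A CAS -> counter=1 r=(0,0) succ=(1,0) retry=(0,0)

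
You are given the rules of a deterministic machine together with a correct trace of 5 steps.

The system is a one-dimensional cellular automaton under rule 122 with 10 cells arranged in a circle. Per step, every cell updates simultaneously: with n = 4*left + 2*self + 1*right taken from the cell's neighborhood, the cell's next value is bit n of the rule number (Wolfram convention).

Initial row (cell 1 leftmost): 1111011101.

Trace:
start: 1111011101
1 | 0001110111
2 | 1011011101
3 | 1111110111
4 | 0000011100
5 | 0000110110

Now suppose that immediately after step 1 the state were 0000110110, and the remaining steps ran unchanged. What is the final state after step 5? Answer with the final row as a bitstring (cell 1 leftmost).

state after step 1 := 0000110110
2 | 0001111111
3 | 1011000001
4 | 1111100011
5 | 0000110110

0000110110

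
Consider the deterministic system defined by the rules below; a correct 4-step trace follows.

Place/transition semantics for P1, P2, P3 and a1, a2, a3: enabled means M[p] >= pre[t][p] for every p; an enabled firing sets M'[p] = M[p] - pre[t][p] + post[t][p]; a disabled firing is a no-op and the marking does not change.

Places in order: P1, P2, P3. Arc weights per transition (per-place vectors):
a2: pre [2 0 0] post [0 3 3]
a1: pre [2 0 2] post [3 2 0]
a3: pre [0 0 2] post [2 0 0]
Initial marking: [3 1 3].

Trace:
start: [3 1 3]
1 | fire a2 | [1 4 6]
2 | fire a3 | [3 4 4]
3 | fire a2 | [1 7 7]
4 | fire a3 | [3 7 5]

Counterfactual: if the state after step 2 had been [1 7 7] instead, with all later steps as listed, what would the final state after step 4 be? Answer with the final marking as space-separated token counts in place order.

state after step 2 := [1 7 7]
3 | fire a2 | [1 7 7]
4 | fire a3 | [3 7 5]

3 7 5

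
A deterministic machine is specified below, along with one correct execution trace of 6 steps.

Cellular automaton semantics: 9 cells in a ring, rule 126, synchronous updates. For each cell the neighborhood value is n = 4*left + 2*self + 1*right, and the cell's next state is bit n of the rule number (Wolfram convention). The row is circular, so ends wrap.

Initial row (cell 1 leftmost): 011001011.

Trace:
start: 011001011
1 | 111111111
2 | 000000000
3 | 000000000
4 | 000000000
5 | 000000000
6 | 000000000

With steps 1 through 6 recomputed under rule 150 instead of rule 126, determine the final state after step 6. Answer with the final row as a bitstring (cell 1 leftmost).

110010011

(re-executing steps 1..6 under rule 150; state before step 1: 011001011)
1 | 000111000
2 | 001010100
3 | 011010110
4 | 100010001
5 | 010111010
6 | 110010011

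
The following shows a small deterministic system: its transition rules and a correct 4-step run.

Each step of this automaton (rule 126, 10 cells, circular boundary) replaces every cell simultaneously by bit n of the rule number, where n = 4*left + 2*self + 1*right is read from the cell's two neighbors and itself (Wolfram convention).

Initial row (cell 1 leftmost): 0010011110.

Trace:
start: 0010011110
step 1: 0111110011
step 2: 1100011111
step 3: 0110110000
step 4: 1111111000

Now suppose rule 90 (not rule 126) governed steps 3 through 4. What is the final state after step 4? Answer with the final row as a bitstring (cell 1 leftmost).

(re-executing steps 3..4 under rule 90; state before step 3: 1100011111)
step 3: 0110110000
step 4: 1110111000

1110111000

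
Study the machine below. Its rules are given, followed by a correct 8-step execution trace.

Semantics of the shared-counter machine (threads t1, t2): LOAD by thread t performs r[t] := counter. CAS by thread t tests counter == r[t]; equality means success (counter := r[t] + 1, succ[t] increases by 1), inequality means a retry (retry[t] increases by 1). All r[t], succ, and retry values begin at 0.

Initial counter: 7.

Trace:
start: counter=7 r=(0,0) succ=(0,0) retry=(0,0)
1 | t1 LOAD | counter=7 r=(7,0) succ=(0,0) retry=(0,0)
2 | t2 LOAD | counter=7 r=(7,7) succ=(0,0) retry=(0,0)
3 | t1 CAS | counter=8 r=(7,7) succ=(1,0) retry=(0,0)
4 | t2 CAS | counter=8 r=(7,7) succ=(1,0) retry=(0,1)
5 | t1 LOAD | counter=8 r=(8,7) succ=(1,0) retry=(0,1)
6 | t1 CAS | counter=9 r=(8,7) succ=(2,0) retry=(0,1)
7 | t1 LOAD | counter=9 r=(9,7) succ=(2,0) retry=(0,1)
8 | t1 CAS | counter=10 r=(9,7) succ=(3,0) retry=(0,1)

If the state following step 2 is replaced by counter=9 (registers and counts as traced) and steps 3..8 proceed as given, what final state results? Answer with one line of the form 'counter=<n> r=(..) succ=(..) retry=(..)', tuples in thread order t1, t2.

counter=11 r=(10,7) succ=(2,0) retry=(1,1)

state after step 2 := counter=9 r=(7,7) succ=(0,0) retry=(0,0)
3 | t1 CAS | counter=9 r=(7,7) succ=(0,0) retry=(1,0)
4 | t2 CAS | counter=9 r=(7,7) succ=(0,0) retry=(1,1)
5 | t1 LOAD | counter=9 r=(9,7) succ=(0,0) retry=(1,1)
6 | t1 CAS | counter=10 r=(9,7) succ=(1,0) retry=(1,1)
7 | t1 LOAD | counter=10 r=(10,7) succ=(1,0) retry=(1,1)
8 | t1 CAS | counter=11 r=(10,7) succ=(2,0) retry=(1,1)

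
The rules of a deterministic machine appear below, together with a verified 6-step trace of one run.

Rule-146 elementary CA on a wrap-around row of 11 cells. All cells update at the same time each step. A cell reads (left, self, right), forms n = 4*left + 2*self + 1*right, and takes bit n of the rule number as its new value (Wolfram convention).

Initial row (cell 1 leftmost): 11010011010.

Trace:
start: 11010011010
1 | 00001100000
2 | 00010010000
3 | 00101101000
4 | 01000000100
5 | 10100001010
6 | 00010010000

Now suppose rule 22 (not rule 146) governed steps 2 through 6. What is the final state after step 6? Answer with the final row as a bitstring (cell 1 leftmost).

00010010000

(re-executing steps 2..6 under rule 22; state before step 2: 00001100000)
2 | 00010010000
3 | 00111111000
4 | 01000000100
5 | 11100001110
6 | 00010010000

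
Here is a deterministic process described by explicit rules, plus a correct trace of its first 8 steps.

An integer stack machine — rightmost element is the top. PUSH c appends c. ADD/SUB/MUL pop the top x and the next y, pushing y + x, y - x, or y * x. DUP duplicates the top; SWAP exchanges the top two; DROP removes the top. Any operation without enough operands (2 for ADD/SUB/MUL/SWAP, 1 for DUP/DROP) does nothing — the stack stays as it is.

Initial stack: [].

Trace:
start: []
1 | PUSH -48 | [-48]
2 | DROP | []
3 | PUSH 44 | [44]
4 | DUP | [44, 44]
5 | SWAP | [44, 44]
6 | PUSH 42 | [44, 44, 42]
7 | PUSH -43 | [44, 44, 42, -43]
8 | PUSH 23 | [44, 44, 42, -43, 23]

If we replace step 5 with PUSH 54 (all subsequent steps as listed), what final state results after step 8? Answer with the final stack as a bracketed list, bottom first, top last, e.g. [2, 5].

[44, 44, 54, 42, -43, 23]

(re-executing from step 5 with the substitution; state before step 5: [44, 44])
5 | PUSH 54 | [44, 44, 54]
6 | PUSH 42 | [44, 44, 54, 42]
7 | PUSH -43 | [44, 44, 54, 42, -43]
8 | PUSH 23 | [44, 44, 54, 42, -43, 23]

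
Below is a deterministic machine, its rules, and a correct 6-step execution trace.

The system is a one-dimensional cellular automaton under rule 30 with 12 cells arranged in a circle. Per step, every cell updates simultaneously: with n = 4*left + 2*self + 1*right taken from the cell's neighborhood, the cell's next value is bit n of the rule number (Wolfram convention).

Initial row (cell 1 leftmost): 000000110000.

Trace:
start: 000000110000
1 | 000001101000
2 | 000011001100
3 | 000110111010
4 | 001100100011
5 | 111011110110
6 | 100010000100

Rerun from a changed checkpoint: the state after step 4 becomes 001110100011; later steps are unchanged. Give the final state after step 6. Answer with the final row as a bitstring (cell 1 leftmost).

100101100100

state after step 4 := 001110100011
5 | 111000110110
6 | 100101100100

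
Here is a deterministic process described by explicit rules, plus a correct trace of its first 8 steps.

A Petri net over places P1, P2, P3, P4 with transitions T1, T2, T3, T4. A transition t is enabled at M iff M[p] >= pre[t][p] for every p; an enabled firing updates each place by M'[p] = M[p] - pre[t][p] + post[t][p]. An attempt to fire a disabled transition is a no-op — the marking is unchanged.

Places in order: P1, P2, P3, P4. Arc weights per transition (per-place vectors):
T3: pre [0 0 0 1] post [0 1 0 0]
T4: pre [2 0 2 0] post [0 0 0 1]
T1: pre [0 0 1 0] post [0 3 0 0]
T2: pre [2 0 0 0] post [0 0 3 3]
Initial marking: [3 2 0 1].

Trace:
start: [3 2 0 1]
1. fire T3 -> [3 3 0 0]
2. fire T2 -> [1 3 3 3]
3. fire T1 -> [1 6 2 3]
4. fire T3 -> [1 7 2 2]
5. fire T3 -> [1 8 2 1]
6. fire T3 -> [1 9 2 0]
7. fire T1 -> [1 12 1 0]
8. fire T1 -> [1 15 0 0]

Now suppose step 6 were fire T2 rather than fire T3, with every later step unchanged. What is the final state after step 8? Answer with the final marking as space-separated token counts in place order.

(re-executing from step 6 with the substitution; state before step 6: [1 8 2 1])
6. fire T2 -> [1 8 2 1]
7. fire T1 -> [1 11 1 1]
8. fire T1 -> [1 14 0 1]

1 14 0 1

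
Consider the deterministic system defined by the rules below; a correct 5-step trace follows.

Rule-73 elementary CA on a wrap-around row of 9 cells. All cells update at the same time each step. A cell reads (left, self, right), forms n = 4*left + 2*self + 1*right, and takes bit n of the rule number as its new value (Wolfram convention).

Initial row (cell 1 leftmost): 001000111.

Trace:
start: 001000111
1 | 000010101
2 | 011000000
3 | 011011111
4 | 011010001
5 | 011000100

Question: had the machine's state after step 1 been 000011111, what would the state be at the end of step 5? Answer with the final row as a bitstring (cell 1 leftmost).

011000100

state after step 1 := 000011111
2 | 011010001
3 | 011000100
4 | 011010001
5 | 011000100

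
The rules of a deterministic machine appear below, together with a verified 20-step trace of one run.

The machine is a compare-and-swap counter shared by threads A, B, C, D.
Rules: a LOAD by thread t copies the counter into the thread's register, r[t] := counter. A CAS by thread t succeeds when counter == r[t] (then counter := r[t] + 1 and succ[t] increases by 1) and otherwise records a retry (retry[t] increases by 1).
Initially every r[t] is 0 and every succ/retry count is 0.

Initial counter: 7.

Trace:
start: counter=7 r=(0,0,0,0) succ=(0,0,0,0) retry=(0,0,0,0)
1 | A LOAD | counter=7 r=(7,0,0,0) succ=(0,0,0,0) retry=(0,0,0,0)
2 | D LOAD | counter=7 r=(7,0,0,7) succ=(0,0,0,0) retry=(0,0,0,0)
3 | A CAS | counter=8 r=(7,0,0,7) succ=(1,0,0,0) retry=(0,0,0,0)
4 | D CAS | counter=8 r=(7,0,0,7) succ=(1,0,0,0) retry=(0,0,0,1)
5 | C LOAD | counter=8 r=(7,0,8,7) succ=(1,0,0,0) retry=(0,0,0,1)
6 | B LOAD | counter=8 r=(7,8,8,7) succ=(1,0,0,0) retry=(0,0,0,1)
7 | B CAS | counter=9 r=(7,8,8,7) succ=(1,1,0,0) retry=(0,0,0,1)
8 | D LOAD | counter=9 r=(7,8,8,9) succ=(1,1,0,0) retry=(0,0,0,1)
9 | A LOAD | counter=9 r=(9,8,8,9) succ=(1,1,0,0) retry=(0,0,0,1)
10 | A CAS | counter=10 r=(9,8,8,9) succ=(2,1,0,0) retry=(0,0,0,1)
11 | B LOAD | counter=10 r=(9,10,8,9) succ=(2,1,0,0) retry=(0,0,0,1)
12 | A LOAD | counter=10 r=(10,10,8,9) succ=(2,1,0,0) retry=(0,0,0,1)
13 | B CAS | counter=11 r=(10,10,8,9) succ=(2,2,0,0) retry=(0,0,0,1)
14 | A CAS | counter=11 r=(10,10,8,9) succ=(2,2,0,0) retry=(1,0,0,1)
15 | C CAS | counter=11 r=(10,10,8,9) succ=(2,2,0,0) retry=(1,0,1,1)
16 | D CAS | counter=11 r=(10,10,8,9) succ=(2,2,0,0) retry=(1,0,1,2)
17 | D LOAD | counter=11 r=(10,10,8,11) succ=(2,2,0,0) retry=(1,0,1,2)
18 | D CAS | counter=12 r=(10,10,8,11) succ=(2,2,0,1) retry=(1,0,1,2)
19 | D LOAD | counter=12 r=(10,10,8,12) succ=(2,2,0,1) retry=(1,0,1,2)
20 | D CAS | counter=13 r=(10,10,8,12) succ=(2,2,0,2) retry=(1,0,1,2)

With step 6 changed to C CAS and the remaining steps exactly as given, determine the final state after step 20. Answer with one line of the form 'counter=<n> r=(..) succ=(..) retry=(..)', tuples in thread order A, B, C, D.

(re-executing from step 6 with the substitution; state before step 6: counter=8 r=(7,0,8,7) succ=(1,0,0,0) retry=(0,0,0,1))
6 | C CAS | counter=9 r=(7,0,8,7) succ=(1,0,1,0) retry=(0,0,0,1)
7 | B CAS | counter=9 r=(7,0,8,7) succ=(1,0,1,0) retry=(0,1,0,1)
8 | D LOAD | counter=9 r=(7,0,8,9) succ=(1,0,1,0) retry=(0,1,0,1)
9 | A LOAD | counter=9 r=(9,0,8,9) succ=(1,0,1,0) retry=(0,1,0,1)
10 | A CAS | counter=10 r=(9,0,8,9) succ=(2,0,1,0) retry=(0,1,0,1)
11 | B LOAD | counter=10 r=(9,10,8,9) succ=(2,0,1,0) retry=(0,1,0,1)
12 | A LOAD | counter=10 r=(10,10,8,9) succ=(2,0,1,0) retry=(0,1,0,1)
13 | B CAS | counter=11 r=(10,10,8,9) succ=(2,1,1,0) retry=(0,1,0,1)
14 | A CAS | counter=11 r=(10,10,8,9) succ=(2,1,1,0) retry=(1,1,0,1)
15 | C CAS | counter=11 r=(10,10,8,9) succ=(2,1,1,0) retry=(1,1,1,1)
16 | D CAS | counter=11 r=(10,10,8,9) succ=(2,1,1,0) retry=(1,1,1,2)
17 | D LOAD | counter=11 r=(10,10,8,11) succ=(2,1,1,0) retry=(1,1,1,2)
18 | D CAS | counter=12 r=(10,10,8,11) succ=(2,1,1,1) retry=(1,1,1,2)
19 | D LOAD | counter=12 r=(10,10,8,12) succ=(2,1,1,1) retry=(1,1,1,2)
20 | D CAS | counter=13 r=(10,10,8,12) succ=(2,1,1,2) retry=(1,1,1,2)

counter=13 r=(10,10,8,12) succ=(2,1,1,2) retry=(1,1,1,2)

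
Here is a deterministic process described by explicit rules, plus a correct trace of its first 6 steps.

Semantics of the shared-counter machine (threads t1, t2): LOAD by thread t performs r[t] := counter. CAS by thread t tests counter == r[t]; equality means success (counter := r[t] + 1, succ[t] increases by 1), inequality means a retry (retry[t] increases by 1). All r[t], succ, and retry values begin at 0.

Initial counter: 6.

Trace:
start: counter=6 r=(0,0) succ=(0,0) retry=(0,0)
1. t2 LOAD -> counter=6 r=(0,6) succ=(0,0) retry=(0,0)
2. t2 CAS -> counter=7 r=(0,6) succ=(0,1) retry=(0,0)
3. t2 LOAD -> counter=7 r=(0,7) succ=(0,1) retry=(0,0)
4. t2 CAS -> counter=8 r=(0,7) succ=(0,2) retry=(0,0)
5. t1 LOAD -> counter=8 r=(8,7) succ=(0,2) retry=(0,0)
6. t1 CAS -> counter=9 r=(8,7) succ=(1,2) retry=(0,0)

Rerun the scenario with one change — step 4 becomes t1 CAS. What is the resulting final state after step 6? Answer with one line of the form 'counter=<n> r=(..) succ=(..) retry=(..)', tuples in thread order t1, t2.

counter=8 r=(7,7) succ=(1,1) retry=(1,0)

(re-executing from step 4 with the substitution; state before step 4: counter=7 r=(0,7) succ=(0,1) retry=(0,0))
4. t1 CAS -> counter=7 r=(0,7) succ=(0,1) retry=(1,0)
5. t1 LOAD -> counter=7 r=(7,7) succ=(0,1) retry=(1,0)
6. t1 CAS -> counter=8 r=(7,7) succ=(1,1) retry=(1,0)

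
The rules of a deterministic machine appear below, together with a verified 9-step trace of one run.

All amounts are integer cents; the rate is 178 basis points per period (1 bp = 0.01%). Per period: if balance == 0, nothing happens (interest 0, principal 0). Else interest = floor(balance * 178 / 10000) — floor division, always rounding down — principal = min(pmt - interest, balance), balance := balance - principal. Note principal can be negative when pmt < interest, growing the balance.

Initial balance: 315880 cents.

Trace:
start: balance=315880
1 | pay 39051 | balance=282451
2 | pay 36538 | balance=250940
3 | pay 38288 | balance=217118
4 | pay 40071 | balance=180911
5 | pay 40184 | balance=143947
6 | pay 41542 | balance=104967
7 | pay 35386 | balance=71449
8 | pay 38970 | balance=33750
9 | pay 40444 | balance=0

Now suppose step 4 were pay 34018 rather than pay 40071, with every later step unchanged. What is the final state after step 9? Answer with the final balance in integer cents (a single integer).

(re-executing from step 4 with the substitution; state before step 4: balance=217118)
4 | pay 34018 | balance=186964
5 | pay 40184 | balance=150107
6 | pay 41542 | balance=111236
7 | pay 35386 | balance=77830
8 | pay 38970 | balance=40245
9 | pay 40444 | balance=517

517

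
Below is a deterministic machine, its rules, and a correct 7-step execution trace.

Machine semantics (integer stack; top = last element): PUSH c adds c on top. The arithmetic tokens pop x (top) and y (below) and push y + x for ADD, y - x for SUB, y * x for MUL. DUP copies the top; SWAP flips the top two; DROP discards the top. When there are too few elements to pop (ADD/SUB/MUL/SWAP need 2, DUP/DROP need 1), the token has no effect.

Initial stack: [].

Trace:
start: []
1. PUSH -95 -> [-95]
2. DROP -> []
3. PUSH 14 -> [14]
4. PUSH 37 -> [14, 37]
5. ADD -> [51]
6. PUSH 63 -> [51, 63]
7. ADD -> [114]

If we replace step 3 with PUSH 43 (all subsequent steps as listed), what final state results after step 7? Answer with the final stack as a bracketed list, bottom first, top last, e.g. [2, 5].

(re-executing from step 3 with the substitution; state before step 3: [])
3. PUSH 43 -> [43]
4. PUSH 37 -> [43, 37]
5. ADD -> [80]
6. PUSH 63 -> [80, 63]
7. ADD -> [143]

[143]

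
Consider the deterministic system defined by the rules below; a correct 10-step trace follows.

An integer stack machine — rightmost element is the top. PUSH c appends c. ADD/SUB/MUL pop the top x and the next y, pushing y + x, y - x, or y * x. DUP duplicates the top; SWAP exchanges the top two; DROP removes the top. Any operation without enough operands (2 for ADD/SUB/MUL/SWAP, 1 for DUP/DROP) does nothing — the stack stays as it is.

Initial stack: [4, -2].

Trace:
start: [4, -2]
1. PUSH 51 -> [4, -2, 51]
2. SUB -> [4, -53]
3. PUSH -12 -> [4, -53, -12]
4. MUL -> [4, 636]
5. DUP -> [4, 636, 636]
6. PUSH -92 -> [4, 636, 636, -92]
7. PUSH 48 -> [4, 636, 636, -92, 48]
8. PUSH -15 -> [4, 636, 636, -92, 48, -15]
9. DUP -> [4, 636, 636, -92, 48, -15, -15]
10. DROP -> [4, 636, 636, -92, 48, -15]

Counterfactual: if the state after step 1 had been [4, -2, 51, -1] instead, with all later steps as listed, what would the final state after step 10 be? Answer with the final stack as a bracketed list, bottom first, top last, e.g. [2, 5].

state after step 1 := [4, -2, 51, -1]
2. SUB -> [4, -2, 52]
3. PUSH -12 -> [4, -2, 52, -12]
4. MUL -> [4, -2, -624]
5. DUP -> [4, -2, -624, -624]
6. PUSH -92 -> [4, -2, -624, -624, -92]
7. PUSH 48 -> [4, -2, -624, -624, -92, 48]
8. PUSH -15 -> [4, -2, -624, -624, -92, 48, -15]
9. DUP -> [4, -2, -624, -624, -92, 48, -15, -15]
10. DROP -> [4, -2, -624, -624, -92, 48, -15]

[4, -2, -624, -624, -92, 48, -15]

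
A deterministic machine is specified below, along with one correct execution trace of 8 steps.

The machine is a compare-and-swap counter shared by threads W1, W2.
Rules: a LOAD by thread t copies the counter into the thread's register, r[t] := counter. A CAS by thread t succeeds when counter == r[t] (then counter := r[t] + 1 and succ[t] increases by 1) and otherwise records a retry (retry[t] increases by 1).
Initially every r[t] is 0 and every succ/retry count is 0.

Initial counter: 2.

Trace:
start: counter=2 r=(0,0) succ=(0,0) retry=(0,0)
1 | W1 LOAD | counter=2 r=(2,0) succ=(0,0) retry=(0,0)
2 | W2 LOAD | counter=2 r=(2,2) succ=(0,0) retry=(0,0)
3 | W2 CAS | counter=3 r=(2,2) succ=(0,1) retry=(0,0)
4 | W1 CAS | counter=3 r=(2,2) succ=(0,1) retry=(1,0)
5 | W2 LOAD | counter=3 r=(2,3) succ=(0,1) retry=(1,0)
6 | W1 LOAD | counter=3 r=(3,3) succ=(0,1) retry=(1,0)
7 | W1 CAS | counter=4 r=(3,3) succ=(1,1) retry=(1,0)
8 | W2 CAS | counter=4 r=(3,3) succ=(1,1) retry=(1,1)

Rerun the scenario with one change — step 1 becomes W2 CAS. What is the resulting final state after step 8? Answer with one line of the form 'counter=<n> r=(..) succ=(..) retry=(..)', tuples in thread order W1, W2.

counter=4 r=(3,3) succ=(1,1) retry=(1,2)

(re-executing from step 1 with the substitution; state before step 1: counter=2 r=(0,0) succ=(0,0) retry=(0,0))
1 | W2 CAS | counter=2 r=(0,0) succ=(0,0) retry=(0,1)
2 | W2 LOAD | counter=2 r=(0,2) succ=(0,0) retry=(0,1)
3 | W2 CAS | counter=3 r=(0,2) succ=(0,1) retry=(0,1)
4 | W1 CAS | counter=3 r=(0,2) succ=(0,1) retry=(1,1)
5 | W2 LOAD | counter=3 r=(0,3) succ=(0,1) retry=(1,1)
6 | W1 LOAD | counter=3 r=(3,3) succ=(0,1) retry=(1,1)
7 | W1 CAS | counter=4 r=(3,3) succ=(1,1) retry=(1,1)
8 | W2 CAS | counter=4 r=(3,3) succ=(1,1) retry=(1,2)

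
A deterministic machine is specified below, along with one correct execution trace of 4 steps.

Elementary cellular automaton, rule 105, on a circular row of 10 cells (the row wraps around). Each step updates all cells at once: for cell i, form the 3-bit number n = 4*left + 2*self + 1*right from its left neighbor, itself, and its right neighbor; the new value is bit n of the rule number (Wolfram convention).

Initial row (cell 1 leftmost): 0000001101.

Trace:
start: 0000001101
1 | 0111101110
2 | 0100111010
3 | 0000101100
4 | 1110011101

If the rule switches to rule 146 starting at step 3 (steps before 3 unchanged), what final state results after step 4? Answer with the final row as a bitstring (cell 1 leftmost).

(re-executing steps 3..4 under rule 146; state before step 3: 0100111010)
3 | 1011010001
4 | 0000001010

0000001010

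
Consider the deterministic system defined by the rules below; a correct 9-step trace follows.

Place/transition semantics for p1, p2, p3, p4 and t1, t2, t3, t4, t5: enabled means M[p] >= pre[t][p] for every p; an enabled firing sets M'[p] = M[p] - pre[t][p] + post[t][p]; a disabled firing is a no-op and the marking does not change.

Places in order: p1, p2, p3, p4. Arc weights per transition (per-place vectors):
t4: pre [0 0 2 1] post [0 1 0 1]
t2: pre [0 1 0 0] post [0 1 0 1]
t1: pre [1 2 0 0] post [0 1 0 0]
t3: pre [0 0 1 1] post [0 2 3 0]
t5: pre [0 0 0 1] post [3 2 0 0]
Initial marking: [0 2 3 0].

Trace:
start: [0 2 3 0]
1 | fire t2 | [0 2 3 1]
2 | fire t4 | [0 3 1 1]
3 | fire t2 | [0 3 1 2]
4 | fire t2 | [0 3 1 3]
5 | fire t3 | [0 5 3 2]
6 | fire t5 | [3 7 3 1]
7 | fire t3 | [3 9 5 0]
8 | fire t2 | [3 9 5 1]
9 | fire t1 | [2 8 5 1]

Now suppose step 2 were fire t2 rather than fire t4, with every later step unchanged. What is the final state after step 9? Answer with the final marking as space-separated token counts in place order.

2 7 7 2

(re-executing from step 2 with the substitution; state before step 2: [0 2 3 1])
2 | fire t2 | [0 2 3 2]
3 | fire t2 | [0 2 3 3]
4 | fire t2 | [0 2 3 4]
5 | fire t3 | [0 4 5 3]
6 | fire t5 | [3 6 5 2]
7 | fire t3 | [3 8 7 1]
8 | fire t2 | [3 8 7 2]
9 | fire t1 | [2 7 7 2]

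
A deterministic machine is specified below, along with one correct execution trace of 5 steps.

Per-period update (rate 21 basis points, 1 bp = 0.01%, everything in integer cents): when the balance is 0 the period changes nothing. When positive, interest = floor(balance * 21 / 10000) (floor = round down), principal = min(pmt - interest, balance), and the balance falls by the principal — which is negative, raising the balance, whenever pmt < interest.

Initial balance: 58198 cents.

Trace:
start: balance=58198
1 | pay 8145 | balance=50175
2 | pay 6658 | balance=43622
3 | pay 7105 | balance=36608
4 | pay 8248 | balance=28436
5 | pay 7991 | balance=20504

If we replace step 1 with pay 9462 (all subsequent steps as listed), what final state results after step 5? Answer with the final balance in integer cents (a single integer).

(re-executing from step 1 with the substitution; state before step 1: balance=58198)
1 | pay 9462 | balance=48858
2 | pay 6658 | balance=42302
3 | pay 7105 | balance=35285
4 | pay 8248 | balance=27111
5 | pay 7991 | balance=19176

19176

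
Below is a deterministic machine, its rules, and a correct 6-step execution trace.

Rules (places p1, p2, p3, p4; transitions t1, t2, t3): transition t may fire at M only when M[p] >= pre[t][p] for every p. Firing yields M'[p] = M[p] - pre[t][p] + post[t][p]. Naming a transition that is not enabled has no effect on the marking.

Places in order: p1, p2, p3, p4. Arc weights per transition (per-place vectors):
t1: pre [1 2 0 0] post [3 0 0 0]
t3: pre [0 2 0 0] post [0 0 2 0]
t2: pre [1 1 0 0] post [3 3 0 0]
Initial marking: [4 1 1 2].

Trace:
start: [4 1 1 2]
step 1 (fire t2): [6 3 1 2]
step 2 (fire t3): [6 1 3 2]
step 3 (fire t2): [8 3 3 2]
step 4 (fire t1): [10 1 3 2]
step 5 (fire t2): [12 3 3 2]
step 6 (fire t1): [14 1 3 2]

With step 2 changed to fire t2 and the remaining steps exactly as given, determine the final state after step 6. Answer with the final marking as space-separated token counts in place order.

16 5 1 2

(re-executing from step 2 with the substitution; state before step 2: [6 3 1 2])
step 2 (fire t2): [8 5 1 2]
step 3 (fire t2): [10 7 1 2]
step 4 (fire t1): [12 5 1 2]
step 5 (fire t2): [14 7 1 2]
step 6 (fire t1): [16 5 1 2]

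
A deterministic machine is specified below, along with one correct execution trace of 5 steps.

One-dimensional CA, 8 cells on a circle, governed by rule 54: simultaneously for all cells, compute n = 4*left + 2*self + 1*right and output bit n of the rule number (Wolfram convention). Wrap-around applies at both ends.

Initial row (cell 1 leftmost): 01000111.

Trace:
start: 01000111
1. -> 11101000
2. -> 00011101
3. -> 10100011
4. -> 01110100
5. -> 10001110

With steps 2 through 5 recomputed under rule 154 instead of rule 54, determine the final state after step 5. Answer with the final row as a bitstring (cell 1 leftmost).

10001110

(re-executing steps 2..5 under rule 154; state before step 2: 11101000)
2. -> 11000101
3. -> 10101001
4. -> 00000111
5. -> 10001110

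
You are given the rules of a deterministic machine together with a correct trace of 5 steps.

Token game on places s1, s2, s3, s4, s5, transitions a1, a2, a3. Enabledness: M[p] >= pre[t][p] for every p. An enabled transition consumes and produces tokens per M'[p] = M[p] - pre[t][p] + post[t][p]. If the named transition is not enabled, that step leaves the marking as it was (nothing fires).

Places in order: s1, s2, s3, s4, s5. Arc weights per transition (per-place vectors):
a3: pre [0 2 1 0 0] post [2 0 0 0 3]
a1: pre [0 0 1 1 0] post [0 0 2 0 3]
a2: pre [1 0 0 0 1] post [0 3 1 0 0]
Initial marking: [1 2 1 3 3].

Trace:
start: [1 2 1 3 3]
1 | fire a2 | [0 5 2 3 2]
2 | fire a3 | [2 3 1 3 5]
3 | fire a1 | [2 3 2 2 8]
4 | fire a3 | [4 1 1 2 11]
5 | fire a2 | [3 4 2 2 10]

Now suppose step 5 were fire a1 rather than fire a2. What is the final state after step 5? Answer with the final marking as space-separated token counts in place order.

(re-executing from step 5 with the substitution; state before step 5: [4 1 1 2 11])
5 | fire a1 | [4 1 2 1 14]

4 1 2 1 14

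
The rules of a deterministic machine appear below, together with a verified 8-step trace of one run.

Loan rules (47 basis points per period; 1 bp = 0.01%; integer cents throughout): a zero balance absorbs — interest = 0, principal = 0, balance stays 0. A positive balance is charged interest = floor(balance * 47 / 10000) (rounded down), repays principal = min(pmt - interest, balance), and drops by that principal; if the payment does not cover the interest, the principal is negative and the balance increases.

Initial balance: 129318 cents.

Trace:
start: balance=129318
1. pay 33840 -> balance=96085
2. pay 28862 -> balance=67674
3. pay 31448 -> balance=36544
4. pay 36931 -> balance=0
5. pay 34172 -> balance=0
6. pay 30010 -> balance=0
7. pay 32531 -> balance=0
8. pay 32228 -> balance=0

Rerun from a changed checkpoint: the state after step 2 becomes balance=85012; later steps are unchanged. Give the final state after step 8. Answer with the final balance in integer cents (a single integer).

state after step 2 := balance=85012
3. pay 31448 -> balance=53963
4. pay 36931 -> balance=17285
5. pay 34172 -> balance=0
6. pay 30010 -> balance=0
7. pay 32531 -> balance=0
8. pay 32228 -> balance=0

0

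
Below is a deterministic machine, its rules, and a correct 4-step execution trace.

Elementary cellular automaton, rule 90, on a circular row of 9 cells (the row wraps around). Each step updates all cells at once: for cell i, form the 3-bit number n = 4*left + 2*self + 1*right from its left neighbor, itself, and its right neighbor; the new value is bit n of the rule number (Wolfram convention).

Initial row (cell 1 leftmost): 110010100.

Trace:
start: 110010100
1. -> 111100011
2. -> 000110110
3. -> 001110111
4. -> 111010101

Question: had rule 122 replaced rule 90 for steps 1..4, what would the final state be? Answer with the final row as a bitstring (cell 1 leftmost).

(re-executing steps 1..4 under rule 122; state before step 1: 110010100)
1. -> 111101011
2. -> 000110110
3. -> 001111111
4. -> 111000001

111000001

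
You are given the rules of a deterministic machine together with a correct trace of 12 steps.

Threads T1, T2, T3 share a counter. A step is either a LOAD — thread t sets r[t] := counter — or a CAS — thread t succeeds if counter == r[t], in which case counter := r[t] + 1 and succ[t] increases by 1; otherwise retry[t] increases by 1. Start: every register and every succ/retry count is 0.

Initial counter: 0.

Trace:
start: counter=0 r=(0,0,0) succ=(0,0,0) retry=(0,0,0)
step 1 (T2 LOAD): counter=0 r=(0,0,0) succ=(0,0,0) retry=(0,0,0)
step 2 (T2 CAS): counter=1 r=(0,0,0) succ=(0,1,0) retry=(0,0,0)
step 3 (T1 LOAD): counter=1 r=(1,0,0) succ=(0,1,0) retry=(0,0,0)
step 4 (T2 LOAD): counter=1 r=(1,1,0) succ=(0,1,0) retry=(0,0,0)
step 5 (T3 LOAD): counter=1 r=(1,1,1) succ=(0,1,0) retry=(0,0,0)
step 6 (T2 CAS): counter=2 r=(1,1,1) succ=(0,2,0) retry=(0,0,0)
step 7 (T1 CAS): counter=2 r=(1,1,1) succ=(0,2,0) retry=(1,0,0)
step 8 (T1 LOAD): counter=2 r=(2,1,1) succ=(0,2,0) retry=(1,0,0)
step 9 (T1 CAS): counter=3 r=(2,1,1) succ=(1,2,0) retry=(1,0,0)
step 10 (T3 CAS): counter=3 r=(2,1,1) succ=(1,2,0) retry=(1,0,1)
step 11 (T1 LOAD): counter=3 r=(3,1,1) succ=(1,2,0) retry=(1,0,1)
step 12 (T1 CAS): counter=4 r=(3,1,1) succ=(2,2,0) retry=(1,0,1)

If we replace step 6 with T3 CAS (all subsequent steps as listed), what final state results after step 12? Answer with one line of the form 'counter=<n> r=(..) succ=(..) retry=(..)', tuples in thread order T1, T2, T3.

(re-executing from step 6 with the substitution; state before step 6: counter=1 r=(1,1,1) succ=(0,1,0) retry=(0,0,0))
step 6 (T3 CAS): counter=2 r=(1,1,1) succ=(0,1,1) retry=(0,0,0)
step 7 (T1 CAS): counter=2 r=(1,1,1) succ=(0,1,1) retry=(1,0,0)
step 8 (T1 LOAD): counter=2 r=(2,1,1) succ=(0,1,1) retry=(1,0,0)
step 9 (T1 CAS): counter=3 r=(2,1,1) succ=(1,1,1) retry=(1,0,0)
step 10 (T3 CAS): counter=3 r=(2,1,1) succ=(1,1,1) retry=(1,0,1)
step 11 (T1 LOAD): counter=3 r=(3,1,1) succ=(1,1,1) retry=(1,0,1)
step 12 (T1 CAS): counter=4 r=(3,1,1) succ=(2,1,1) retry=(1,0,1)

counter=4 r=(3,1,1) succ=(2,1,1) retry=(1,0,1)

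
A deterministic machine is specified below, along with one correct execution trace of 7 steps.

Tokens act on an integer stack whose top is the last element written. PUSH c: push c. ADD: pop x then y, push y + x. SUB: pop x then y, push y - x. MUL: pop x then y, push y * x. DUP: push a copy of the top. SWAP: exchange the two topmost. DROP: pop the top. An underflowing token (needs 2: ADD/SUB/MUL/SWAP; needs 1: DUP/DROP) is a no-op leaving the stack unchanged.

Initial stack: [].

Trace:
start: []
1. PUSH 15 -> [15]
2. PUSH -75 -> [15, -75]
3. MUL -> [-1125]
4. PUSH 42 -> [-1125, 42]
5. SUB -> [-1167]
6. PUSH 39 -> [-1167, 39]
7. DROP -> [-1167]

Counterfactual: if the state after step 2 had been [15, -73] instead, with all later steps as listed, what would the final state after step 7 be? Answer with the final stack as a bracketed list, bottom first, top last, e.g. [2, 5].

state after step 2 := [15, -73]
3. MUL -> [-1095]
4. PUSH 42 -> [-1095, 42]
5. SUB -> [-1137]
6. PUSH 39 -> [-1137, 39]
7. DROP -> [-1137]

[-1137]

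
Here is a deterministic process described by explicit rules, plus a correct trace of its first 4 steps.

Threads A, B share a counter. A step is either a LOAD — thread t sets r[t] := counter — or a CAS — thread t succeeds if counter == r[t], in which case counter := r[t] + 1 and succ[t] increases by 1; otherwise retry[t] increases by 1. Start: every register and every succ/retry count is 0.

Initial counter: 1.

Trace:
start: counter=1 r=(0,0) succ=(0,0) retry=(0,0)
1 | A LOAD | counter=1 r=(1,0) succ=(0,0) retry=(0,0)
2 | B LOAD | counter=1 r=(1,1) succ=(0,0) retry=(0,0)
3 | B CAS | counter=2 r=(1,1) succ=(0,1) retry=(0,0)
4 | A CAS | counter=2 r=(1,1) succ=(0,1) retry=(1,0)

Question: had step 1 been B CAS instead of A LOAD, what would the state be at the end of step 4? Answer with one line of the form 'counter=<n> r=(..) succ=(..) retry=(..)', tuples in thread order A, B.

(re-executing from step 1 with the substitution; state before step 1: counter=1 r=(0,0) succ=(0,0) retry=(0,0))
1 | B CAS | counter=1 r=(0,0) succ=(0,0) retry=(0,1)
2 | B LOAD | counter=1 r=(0,1) succ=(0,0) retry=(0,1)
3 | B CAS | counter=2 r=(0,1) succ=(0,1) retry=(0,1)
4 | A CAS | counter=2 r=(0,1) succ=(0,1) retry=(1,1)

counter=2 r=(0,1) succ=(0,1) retry=(1,1)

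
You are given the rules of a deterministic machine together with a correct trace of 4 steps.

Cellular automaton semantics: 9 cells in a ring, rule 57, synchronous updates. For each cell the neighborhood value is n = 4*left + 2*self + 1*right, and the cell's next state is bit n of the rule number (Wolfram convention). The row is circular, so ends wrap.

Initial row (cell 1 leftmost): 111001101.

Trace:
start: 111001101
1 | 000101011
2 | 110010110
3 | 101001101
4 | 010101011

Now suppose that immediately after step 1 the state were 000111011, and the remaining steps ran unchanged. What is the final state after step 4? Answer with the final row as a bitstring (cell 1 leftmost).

010101011

state after step 1 := 000111011
2 | 110100110
3 | 101010101
4 | 010101011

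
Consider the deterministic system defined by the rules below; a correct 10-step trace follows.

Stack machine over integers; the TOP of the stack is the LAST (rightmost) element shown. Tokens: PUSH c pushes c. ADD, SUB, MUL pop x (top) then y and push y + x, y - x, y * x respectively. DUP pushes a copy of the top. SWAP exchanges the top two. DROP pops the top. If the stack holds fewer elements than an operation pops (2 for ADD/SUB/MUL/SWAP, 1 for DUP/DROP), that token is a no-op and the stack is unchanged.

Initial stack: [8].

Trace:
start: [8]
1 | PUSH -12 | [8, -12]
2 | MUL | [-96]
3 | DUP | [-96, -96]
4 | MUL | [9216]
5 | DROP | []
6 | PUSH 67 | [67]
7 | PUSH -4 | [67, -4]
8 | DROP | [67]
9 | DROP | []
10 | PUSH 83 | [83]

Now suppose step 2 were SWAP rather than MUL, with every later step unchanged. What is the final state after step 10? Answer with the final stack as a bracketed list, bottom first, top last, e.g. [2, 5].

[-12, 83]

(re-executing from step 2 with the substitution; state before step 2: [8, -12])
2 | SWAP | [-12, 8]
3 | DUP | [-12, 8, 8]
4 | MUL | [-12, 64]
5 | DROP | [-12]
6 | PUSH 67 | [-12, 67]
7 | PUSH -4 | [-12, 67, -4]
8 | DROP | [-12, 67]
9 | DROP | [-12]
10 | PUSH 83 | [-12, 83]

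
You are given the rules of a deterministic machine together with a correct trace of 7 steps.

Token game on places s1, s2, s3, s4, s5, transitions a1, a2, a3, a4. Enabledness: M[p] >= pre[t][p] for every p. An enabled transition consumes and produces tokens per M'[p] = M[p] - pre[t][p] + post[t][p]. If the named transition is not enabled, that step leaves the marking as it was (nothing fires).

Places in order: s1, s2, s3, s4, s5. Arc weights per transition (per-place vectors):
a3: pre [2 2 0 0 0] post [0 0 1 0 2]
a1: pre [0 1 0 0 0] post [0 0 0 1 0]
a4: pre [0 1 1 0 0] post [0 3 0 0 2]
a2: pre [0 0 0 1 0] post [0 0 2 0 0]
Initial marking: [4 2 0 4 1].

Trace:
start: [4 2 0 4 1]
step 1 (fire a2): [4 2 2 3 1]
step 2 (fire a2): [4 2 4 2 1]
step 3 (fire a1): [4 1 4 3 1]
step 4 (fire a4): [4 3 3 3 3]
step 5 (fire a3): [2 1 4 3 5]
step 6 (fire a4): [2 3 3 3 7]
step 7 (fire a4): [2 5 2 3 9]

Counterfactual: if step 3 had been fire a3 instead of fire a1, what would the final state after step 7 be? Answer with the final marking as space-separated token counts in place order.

(re-executing from step 3 with the substitution; state before step 3: [4 2 4 2 1])
step 3 (fire a3): [2 0 5 2 3]
step 4 (fire a4): [2 0 5 2 3]
step 5 (fire a3): [2 0 5 2 3]
step 6 (fire a4): [2 0 5 2 3]
step 7 (fire a4): [2 0 5 2 3]

2 0 5 2 3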